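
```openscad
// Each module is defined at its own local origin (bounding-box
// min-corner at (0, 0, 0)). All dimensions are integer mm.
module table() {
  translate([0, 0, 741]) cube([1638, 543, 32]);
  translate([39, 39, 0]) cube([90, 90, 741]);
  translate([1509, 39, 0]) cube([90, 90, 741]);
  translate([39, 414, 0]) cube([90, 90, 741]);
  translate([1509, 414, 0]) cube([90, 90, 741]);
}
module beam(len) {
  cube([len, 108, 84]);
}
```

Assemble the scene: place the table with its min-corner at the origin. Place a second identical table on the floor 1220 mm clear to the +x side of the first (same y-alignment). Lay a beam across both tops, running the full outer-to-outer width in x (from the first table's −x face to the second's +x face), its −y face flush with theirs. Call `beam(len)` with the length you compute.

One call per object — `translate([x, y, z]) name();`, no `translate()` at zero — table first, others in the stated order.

table();
translate([2858, 0, 0]) table();
translate([0, 0, 773]) beam(4496);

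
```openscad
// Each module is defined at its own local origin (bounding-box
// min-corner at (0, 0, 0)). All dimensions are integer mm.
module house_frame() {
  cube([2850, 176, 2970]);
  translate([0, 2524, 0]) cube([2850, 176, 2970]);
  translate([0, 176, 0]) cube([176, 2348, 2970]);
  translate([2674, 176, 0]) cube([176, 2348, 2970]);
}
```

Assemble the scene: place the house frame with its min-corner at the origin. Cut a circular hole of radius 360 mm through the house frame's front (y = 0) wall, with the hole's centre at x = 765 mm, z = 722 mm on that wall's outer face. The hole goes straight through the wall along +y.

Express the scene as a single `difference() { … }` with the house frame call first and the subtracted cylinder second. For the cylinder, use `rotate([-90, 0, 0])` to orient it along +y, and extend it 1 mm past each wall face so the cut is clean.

difference() {
  house_frame();
  translate([765, -1, 722]) rotate([-90, 0, 0]) cylinder(h = 178, r = 360);
}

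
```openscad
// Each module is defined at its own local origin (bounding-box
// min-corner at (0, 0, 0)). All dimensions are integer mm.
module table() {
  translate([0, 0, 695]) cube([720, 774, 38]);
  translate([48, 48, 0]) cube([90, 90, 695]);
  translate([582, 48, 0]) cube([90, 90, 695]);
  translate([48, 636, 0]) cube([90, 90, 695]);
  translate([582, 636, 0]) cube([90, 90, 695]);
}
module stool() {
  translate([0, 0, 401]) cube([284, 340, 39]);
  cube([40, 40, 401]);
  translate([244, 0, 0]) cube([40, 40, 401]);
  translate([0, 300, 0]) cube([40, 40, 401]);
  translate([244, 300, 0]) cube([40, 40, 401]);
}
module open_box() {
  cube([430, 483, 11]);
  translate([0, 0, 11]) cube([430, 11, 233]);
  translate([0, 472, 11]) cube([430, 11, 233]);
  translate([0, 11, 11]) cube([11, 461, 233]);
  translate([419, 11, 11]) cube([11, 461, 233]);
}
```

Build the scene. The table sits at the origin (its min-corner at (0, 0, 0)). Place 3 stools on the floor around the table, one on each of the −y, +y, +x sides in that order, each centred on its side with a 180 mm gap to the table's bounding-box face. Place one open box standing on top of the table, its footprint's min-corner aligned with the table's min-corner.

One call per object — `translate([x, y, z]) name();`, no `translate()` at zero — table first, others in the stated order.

table();
translate([218, -520, 0]) stool();
translate([218, 954, 0]) stool();
translate([900, 217, 0]) stool();
translate([0, 0, 733]) open_box();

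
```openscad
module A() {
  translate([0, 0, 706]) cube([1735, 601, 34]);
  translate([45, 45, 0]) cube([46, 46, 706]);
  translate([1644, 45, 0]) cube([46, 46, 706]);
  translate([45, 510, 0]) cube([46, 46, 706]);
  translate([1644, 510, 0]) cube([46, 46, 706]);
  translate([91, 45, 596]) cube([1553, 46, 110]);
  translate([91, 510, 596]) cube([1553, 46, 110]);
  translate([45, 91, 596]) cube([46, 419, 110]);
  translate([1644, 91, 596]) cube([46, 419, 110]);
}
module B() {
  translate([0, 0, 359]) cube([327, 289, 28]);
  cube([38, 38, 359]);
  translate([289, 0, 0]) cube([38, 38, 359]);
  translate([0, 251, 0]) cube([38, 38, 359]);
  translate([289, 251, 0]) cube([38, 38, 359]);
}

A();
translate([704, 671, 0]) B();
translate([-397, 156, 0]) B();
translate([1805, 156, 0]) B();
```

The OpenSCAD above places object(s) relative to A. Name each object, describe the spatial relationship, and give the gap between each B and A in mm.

Each stool's nearest face is 70 mm from the table's bounding box.

A is a table. B is a stool. Three stools sit around the table at the +y, −x, +x sides. The gap between each stool and the table is 70 mm.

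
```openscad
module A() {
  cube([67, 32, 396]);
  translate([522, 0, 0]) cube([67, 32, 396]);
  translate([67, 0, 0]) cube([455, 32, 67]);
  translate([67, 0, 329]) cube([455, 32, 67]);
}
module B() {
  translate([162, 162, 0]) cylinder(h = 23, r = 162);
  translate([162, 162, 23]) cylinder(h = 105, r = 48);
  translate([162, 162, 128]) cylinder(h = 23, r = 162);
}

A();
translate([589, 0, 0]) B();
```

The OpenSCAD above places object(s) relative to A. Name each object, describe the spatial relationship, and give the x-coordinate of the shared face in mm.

The picture frame's +x face and the spool's −x face are both at x = 589 mm.

A is a picture frame. B is a spool. The spool is against the picture frame's +x side, with their −y faces flush. The x-coordinate of the shared face is 589 mm.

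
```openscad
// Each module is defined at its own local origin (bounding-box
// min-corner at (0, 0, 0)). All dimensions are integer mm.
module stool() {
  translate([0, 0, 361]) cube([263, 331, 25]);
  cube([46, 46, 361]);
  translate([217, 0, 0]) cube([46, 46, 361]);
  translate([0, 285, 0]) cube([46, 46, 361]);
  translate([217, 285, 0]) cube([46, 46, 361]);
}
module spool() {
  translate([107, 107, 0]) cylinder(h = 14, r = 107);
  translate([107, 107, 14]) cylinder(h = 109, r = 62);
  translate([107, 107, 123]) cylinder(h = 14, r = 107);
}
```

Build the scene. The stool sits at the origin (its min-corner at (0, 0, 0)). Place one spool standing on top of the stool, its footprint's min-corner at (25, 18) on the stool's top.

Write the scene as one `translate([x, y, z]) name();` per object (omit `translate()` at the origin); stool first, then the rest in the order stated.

stool();
translate([25, 18, 386]) spool();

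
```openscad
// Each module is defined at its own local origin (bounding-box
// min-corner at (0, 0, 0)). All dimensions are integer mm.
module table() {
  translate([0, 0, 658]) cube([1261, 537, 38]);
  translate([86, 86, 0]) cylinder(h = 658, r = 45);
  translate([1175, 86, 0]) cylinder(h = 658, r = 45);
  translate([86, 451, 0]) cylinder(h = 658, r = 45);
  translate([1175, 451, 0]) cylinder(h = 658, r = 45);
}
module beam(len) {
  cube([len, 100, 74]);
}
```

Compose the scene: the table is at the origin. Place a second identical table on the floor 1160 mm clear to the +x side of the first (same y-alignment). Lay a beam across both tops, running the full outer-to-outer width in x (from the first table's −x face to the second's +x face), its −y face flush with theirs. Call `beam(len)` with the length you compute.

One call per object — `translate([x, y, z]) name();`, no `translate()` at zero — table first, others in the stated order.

table();
translate([2421, 0, 0]) table();
translate([0, 0, 696]) beam(3682);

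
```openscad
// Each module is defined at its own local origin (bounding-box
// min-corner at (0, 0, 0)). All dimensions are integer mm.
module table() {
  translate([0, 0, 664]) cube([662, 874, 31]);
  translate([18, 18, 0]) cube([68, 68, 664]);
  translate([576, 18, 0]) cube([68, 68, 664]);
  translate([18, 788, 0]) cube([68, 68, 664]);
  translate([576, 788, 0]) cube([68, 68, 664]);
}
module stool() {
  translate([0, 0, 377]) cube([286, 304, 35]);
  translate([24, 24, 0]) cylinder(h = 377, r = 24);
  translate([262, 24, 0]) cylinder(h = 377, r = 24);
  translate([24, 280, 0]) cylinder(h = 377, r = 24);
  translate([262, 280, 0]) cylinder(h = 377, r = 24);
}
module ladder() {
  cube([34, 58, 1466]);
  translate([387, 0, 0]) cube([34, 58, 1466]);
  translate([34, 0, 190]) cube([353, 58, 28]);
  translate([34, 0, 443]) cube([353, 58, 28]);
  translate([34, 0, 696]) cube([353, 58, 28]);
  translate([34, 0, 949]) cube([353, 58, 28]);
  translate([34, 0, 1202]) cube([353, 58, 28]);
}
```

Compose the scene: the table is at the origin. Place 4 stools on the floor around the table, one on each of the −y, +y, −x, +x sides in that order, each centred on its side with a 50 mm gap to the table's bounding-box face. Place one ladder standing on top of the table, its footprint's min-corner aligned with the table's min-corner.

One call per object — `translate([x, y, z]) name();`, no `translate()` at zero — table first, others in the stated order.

table();
translate([188, -354, 0]) stool();
translate([188, 924, 0]) stool();
translate([-336, 285, 0]) stool();
translate([712, 285, 0]) stool();
translate([0, 0, 695]) ladder();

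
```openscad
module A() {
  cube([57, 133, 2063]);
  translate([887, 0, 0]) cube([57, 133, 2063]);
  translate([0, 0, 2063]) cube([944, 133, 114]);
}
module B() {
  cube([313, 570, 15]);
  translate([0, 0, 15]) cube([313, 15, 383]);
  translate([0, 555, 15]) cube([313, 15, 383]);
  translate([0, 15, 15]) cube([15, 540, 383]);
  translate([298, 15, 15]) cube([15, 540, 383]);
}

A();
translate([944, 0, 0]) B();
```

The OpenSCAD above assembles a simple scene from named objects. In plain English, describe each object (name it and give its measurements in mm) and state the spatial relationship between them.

A is a rectangular door frame: two vertical jambs of 57×133 mm section, 2063 mm tall, with a clear opening 830 mm wide between their inner faces. A header 114 mm tall and 133 mm deep lies on top of the jambs and spans the full outside width.

B is an open storage box with external size 313×570×398 mm and wall thickness 15 mm (the base is also 15 mm thick). The base covers the whole footprint; the four walls stand on the base, with the y-facing walls full-width and the x-facing walls fitting between their inner faces.

The open box is against the door frame's +x side, with their −y faces flush.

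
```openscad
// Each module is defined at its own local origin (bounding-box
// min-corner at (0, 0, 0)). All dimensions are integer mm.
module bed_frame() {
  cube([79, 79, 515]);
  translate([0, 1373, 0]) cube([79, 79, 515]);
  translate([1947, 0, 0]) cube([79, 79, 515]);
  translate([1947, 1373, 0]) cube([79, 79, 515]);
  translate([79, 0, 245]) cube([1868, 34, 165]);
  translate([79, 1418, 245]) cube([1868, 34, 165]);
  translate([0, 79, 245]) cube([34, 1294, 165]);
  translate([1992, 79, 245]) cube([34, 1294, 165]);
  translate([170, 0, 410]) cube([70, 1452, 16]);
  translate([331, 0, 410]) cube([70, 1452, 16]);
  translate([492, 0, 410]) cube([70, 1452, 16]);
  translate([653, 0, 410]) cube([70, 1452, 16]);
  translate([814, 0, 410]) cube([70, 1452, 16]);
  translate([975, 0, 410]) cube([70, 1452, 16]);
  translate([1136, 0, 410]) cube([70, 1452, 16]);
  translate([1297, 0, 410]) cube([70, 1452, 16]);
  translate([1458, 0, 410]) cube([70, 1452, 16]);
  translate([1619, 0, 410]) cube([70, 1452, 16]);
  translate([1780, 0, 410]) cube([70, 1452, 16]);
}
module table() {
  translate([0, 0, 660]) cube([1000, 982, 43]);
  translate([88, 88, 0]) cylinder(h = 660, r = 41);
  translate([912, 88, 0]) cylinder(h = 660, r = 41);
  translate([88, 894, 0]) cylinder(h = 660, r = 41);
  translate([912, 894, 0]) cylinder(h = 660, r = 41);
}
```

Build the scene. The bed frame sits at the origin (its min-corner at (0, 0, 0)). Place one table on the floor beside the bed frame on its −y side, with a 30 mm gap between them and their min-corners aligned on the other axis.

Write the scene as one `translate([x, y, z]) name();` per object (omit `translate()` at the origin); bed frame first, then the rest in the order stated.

bed_frame();
translate([0, -1012, 0]) table();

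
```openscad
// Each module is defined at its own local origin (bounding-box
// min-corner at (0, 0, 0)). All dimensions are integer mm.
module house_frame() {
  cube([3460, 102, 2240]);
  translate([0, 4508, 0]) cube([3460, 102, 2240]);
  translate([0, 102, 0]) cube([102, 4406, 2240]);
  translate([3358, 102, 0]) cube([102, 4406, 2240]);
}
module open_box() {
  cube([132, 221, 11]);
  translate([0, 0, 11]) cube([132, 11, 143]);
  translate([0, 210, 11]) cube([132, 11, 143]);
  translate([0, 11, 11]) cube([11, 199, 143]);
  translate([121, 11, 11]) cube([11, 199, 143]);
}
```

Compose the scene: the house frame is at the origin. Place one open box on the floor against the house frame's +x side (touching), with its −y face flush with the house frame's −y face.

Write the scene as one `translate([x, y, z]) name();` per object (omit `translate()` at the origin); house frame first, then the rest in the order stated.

house_frame();
translate([3460, 0, 0]) open_box();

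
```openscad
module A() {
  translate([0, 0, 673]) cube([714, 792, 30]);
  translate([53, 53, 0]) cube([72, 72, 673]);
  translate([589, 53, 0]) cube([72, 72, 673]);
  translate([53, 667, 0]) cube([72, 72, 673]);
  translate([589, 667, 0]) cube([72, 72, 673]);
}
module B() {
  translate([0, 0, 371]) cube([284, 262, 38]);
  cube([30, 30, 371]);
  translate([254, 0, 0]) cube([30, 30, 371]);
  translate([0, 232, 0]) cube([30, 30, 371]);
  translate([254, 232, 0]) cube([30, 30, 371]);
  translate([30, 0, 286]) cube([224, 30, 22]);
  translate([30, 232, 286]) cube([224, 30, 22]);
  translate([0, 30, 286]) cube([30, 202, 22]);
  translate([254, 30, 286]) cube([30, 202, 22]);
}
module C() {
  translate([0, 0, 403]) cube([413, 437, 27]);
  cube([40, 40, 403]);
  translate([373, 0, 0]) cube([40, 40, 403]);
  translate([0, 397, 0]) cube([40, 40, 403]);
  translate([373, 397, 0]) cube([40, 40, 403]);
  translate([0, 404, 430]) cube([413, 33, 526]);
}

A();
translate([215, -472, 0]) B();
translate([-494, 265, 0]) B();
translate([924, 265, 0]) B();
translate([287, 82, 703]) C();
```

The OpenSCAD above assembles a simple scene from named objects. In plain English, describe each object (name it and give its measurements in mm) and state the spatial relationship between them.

A is a rectangular dining table. The top is 714×792×30 mm with its upper surface at z = 703 mm. It stands on four 72×72 mm square legs, each inset 53 mm from the nearest pair of top edges, running from the floor to the underside of the top.

B is a four-legged stool. The seat is a 284×262×38 mm slab whose top surface is at z = 409 mm; four square legs, each 30×30 mm in cross-section, run from the floor (z = 0) to the underside of the seat, each flush with a corner of the seat. Four stretchers, 30 mm wide and 22 mm tall, connect adjacent legs with their undersides at z = 286 mm, each running between the inner faces of the legs it joins and aligned with the legs' outer faces on the other axis.

C is a chair. The seat is a 413×437×27 mm slab with its top at z = 430 mm, on four 40×40 mm corner legs (flush with the seat edges, standing on z = 0). A flat backrest 33 mm thick, 526 mm tall, spans the full seat width and rises from the seat top along its +y edge, rear face flush with the rear of the seat.

Three stools sit around the table at the −y, −x, +x sides. The chair is on top of the table.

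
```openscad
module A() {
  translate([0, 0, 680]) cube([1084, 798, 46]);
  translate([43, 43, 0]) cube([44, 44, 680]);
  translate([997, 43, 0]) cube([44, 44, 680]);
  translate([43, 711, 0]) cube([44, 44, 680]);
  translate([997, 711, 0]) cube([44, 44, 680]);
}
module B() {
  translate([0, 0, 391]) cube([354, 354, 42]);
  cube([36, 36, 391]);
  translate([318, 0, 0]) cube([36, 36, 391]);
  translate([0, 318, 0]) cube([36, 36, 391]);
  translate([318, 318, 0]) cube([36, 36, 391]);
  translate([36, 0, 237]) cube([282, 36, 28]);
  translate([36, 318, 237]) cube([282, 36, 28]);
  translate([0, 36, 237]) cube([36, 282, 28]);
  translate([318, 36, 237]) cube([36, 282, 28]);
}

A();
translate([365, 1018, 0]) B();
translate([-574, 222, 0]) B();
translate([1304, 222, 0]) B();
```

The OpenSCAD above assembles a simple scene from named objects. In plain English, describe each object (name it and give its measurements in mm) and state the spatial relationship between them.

A is a rectangular dining table. The top is 1084×798×46 mm with its upper surface at z = 726 mm. It stands on four 44×44 mm square legs, each inset 43 mm from the nearest pair of top edges, running from the floor to the underside of the top.

B is a four-legged stool. The seat is a 354×354×42 mm slab whose top surface is at z = 433 mm; four square legs, each 36×36 mm in cross-section, run from the floor (z = 0) to the underside of the seat, each flush with a corner of the seat. Four stretchers, 36 mm wide and 28 mm tall, connect adjacent legs with their undersides at z = 237 mm, each running between the inner faces of the legs it joins and aligned with the legs' outer faces on the other axis.

Three stools sit around the table at the +y, −x, +x sides.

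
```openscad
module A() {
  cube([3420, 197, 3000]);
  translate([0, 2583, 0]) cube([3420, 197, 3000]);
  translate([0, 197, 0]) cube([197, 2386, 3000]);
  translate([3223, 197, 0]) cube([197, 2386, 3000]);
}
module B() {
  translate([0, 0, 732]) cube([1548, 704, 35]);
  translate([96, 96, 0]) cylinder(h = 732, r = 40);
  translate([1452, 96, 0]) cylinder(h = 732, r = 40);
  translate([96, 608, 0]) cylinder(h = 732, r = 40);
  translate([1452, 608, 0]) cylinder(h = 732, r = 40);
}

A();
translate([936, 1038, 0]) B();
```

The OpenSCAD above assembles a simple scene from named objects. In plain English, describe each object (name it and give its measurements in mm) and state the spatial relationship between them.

A is a box-shaped house frame (walls only): outside footprint 3420×2780 mm, wall height 3000 mm, wall thickness 197 mm. The two y-facing walls run the full x-width; the two x-facing walls fit between the inner faces of the y-facing walls.

B is a rectangular dining table. The top is 1548×704×35 mm with its upper surface at z = 767 mm. It stands on four round legs of 80 mm diameter, each leg's bounding box inset 56 mm from the nearest pair of top edges, running from the floor to the underside of the top.

The table sits inside the house frame, centred.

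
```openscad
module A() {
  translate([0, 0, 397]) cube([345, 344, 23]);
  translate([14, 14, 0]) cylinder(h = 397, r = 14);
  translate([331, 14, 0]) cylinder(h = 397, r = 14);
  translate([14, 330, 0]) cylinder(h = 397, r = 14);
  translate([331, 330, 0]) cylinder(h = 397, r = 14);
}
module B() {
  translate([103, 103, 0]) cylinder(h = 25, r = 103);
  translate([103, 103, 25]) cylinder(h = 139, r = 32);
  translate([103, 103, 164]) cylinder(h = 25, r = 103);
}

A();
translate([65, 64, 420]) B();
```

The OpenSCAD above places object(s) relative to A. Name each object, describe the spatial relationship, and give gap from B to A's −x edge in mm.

A is a stool. B is a spool. The spool is on top of the stool. The gap from the spool to the stool's −x edge is 65 mm.

The spool's min-x is at 65; the stool's min-x is 0; gap = 65 mm.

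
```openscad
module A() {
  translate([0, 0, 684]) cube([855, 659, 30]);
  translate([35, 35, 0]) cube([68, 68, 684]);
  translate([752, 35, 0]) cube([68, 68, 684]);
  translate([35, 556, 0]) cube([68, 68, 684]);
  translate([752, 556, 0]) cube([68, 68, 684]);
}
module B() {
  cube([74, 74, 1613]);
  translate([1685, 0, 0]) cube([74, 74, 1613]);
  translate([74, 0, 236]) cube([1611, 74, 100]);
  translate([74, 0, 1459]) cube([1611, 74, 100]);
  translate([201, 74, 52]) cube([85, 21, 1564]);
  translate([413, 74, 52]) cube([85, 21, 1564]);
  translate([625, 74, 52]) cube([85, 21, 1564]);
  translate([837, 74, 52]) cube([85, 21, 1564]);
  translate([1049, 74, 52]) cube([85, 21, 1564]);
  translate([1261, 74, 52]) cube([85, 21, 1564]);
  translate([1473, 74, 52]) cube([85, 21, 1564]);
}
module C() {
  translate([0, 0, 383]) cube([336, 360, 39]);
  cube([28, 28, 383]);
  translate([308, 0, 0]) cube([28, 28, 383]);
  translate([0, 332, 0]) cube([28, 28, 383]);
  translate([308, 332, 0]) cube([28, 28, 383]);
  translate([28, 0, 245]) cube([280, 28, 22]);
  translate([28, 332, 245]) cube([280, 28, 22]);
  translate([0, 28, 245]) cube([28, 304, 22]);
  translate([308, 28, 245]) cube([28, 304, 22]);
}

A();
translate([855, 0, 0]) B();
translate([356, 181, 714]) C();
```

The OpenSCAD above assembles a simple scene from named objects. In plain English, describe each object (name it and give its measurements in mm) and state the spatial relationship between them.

A is a table with a 855×659 mm rectangular top, 30 mm thick, top surface at z = 714 mm, supported by four 68×68 mm square legs, each inset 35 mm from the nearest pair of top edges, running from the floor.

B is a fence section. Two 74×74 mm posts, 1613 mm tall, stand on the floor with a clear span of 1611 mm between their inner faces. Two horizontal rails of 74×100 mm section span the gap between the posts with their undersides at z = 236 mm and z = 1459 mm, flush with the posts' −y face. 7 pickets, each 85 mm wide, 21 mm thick and 1564 mm tall, are fixed to the +y face of the rails with their bottoms at z = 52 mm, evenly spaced across the span with equal gaps (rounded down to the nearest mm) at the −x end and between each pair — any rounding remainder accumulates at the +x end.

C is a four-legged stool. The seat is 336×360 mm, 39 mm thick, top at z = 422 mm. It stands on four square legs, each 28×28 mm in cross-section, from z = 0 to the seat underside, each flush with a corner of the seat. Four stretchers, 28 mm wide and 22 mm tall, connect adjacent legs with their undersides at z = 245 mm, each running between the inner faces of the legs it joins and aligned with the legs' outer faces on the other axis.

The fence section is against the table's +x side, with their −y faces flush. The stool is on top of the table.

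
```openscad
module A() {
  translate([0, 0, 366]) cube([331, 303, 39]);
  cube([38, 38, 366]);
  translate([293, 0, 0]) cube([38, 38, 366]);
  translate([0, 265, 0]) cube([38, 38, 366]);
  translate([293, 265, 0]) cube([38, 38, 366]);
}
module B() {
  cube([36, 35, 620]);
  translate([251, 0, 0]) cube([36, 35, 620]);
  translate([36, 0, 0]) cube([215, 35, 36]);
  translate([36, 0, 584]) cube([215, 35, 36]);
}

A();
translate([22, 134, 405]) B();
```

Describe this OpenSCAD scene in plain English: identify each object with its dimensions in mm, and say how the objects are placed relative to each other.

A is a four-legged stool. The seat is a 331×303×39 mm slab whose top surface is at z = 405 mm; four square legs, each 38×38 mm in cross-section, run from the floor (z = 0) to the underside of the seat, each flush with a corner of the seat.

B is a picture frame with a 215×548 mm rectangular opening (x by z) and a uniform 36 mm border on every side. Frame depth is 35 mm along y. It is built from two vertical stiles running the full outside height and two horizontal rails spanning the gap between the stiles.

The picture frame is on top of the stool, centred.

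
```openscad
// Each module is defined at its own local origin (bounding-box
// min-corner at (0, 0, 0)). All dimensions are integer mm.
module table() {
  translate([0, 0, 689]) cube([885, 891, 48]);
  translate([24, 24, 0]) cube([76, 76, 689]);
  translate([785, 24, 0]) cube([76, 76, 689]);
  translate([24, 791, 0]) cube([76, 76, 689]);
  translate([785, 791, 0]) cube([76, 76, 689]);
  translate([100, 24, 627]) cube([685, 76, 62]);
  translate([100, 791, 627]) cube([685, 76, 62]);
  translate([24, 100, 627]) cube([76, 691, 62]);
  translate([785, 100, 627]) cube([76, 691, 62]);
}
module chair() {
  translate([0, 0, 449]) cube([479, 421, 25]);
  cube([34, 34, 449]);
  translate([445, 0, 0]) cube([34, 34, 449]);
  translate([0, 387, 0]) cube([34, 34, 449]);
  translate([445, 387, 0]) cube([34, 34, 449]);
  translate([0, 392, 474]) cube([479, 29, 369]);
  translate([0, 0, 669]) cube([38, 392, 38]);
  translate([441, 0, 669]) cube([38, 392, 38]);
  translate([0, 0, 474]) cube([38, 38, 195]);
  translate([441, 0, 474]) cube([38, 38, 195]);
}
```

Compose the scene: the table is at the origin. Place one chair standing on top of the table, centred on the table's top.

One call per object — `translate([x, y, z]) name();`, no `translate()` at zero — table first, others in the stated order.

table();
translate([203, 235, 737]) chair();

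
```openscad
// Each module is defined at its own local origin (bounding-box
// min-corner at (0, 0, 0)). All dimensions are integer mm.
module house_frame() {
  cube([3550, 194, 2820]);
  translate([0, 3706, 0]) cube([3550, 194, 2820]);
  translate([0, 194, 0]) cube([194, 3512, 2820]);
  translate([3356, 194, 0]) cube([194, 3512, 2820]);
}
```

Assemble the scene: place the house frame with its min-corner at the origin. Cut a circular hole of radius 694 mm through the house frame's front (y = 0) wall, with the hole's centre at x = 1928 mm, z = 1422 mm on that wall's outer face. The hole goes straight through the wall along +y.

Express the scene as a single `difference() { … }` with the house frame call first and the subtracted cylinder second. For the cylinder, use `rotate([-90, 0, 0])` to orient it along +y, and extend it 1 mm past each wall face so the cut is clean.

difference() {
  house_frame();
  translate([1928, -1, 1422]) rotate([-90, 0, 0]) cylinder(h = 196, r = 694);
}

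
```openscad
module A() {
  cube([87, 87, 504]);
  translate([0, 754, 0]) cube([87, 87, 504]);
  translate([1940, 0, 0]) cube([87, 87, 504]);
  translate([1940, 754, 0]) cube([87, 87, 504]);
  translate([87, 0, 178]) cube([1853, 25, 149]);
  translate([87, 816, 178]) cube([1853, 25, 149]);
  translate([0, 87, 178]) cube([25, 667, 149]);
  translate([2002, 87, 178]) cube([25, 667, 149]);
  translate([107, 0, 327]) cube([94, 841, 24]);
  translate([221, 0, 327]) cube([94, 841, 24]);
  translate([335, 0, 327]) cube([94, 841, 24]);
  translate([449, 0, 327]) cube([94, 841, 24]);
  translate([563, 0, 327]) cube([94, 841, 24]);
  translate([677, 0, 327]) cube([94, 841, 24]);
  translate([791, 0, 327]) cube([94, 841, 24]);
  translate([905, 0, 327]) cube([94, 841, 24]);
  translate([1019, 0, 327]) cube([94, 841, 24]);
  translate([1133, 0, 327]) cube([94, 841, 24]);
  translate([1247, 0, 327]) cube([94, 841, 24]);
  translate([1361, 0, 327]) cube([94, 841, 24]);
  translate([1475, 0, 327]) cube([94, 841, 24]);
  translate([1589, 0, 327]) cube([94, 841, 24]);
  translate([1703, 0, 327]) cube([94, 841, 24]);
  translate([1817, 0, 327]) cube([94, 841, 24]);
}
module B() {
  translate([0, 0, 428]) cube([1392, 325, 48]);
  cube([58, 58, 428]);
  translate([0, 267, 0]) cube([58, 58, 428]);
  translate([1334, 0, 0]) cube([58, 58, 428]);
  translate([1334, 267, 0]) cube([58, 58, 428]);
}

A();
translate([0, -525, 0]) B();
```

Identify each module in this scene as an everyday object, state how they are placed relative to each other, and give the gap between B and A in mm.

The bench's nearest face is 200 mm from the bed frame's −y face.

A is a bed frame. B is a bench. The bench is on the floor beside the bed frame on its −y side. The gap between the bench and the bed frame is 200 mm.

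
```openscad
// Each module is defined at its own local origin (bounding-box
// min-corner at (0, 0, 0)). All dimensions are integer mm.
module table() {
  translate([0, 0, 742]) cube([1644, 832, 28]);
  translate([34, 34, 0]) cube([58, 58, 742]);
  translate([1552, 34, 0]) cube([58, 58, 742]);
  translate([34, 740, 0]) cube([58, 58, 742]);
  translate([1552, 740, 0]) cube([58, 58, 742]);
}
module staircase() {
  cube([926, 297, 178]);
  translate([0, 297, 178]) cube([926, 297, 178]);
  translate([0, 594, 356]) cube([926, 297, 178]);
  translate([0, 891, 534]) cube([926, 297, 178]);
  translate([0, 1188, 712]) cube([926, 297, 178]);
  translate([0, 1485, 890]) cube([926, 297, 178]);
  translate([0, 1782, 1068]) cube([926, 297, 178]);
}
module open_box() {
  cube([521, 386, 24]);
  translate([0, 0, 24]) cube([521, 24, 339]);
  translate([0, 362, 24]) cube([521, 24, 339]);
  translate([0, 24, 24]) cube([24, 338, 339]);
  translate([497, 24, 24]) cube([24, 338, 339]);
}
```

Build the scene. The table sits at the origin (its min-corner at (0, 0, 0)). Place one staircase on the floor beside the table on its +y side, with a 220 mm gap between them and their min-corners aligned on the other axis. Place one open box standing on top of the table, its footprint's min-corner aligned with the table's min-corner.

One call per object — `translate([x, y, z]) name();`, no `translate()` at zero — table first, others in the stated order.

table();
translate([0, 1052, 0]) staircase();
translate([0, 0, 770]) open_box();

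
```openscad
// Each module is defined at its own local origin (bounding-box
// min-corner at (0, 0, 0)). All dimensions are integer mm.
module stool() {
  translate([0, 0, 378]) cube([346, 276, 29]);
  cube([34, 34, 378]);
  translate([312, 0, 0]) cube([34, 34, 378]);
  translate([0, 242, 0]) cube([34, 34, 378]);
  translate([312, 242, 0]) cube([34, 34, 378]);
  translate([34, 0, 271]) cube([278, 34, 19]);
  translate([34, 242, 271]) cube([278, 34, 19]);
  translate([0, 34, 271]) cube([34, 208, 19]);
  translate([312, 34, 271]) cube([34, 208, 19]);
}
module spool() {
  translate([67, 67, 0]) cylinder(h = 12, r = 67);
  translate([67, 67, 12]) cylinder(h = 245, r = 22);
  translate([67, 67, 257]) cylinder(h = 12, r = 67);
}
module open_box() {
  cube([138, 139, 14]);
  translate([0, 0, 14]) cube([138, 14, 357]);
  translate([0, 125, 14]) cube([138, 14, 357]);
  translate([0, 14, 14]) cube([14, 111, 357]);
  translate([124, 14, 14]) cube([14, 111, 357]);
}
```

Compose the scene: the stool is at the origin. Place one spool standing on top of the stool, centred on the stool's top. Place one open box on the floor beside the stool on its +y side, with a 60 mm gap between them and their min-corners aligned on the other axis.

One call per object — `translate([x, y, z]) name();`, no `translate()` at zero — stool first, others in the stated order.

stool();
translate([106, 71, 407]) spool();
translate([0, 336, 0]) open_box();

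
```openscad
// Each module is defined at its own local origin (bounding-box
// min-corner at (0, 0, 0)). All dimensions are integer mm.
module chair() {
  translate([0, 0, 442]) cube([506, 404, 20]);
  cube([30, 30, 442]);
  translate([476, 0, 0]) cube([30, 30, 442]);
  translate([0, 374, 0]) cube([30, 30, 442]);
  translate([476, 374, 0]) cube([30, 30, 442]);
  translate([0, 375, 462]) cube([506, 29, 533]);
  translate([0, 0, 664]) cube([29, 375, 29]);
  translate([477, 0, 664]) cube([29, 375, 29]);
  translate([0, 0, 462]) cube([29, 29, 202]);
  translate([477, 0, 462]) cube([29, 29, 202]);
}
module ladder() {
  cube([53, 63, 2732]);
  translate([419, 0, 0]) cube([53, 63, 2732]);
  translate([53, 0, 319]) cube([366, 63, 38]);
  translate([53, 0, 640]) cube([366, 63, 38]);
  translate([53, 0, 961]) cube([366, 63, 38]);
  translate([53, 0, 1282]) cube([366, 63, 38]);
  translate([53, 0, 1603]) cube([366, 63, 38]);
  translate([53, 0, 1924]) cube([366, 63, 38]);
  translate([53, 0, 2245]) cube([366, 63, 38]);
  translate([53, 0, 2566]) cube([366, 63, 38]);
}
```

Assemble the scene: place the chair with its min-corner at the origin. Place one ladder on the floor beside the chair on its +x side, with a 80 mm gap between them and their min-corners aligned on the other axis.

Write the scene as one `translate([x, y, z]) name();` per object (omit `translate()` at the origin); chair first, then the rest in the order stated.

chair();
translate([586, 0, 0]) ladder();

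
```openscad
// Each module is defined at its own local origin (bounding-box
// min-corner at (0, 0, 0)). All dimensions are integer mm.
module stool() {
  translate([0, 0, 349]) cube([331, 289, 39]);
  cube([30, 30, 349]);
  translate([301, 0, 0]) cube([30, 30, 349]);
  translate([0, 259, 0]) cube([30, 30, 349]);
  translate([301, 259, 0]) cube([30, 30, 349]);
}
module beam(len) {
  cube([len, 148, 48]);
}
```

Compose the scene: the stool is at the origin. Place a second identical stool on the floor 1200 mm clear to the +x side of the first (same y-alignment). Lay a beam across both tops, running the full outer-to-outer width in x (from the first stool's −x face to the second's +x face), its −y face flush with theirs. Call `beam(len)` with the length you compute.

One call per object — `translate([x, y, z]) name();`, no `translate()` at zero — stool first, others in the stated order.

stool();
translate([1531, 0, 0]) stool();
translate([0, 0, 388]) beam(1862);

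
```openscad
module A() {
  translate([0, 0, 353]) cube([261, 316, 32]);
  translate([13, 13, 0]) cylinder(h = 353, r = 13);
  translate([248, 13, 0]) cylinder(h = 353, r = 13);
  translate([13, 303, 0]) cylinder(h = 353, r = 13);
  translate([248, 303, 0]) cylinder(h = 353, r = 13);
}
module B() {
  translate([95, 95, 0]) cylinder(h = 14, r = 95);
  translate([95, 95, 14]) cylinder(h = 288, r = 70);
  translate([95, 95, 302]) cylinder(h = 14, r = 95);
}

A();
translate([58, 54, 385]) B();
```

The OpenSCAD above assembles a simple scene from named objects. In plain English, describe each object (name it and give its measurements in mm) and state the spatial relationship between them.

A is a four-legged stool. The seat is 261×316 mm, 32 mm thick, top at z = 385 mm. It stands on four round legs, each 26 mm in diameter, from z = 0 to the seat underside, each leg's axis is inset half a diameter from the nearest pair of seat edges (so the leg's bounding box is flush with the corner).

B is a spool: two coaxial disc flanges of radius 95 mm and thickness 14 mm, joined by a core cylinder of radius 70 mm and height 288 mm. The lower flange rests on z = 0 and the three cylinders share a vertical axis.

The spool is on top of the stool.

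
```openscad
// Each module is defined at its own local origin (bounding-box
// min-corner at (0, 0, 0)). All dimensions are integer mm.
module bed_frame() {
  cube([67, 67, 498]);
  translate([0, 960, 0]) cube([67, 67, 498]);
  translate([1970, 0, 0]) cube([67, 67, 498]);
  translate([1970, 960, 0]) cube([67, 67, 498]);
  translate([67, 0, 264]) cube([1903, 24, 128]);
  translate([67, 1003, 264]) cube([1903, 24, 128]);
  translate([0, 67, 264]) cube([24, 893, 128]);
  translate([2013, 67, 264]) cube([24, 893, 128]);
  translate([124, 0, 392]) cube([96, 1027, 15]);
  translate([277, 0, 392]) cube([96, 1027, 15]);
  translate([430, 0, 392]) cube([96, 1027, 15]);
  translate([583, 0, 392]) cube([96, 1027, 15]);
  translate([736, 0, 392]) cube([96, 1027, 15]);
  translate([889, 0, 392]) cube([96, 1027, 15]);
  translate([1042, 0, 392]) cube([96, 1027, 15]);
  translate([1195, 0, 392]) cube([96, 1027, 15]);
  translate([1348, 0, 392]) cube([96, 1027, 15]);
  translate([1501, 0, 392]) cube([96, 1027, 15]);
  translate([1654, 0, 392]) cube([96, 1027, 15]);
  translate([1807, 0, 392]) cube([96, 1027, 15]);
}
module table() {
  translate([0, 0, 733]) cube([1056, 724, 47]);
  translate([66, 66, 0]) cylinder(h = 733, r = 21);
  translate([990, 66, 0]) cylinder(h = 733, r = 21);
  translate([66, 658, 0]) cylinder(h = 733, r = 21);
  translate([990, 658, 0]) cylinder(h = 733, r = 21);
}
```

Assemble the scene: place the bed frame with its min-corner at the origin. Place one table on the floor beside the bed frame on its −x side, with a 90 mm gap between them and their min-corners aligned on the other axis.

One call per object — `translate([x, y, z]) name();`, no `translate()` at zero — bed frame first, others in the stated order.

bed_frame();
translate([-1146, 0, 0]) table();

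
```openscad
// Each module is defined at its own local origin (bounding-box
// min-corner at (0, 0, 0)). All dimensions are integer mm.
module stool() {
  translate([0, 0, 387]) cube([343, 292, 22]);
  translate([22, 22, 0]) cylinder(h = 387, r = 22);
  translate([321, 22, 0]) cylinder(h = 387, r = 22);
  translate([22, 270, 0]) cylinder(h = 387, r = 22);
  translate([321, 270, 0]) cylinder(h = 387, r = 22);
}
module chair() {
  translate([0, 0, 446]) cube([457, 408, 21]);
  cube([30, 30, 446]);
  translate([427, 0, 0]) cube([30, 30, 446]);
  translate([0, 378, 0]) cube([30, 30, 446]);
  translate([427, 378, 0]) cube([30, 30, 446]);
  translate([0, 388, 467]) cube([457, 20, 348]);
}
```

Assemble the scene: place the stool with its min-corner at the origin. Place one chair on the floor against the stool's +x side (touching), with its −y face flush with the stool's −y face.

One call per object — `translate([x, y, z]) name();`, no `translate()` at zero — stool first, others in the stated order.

stool();
translate([343, 0, 0]) chair();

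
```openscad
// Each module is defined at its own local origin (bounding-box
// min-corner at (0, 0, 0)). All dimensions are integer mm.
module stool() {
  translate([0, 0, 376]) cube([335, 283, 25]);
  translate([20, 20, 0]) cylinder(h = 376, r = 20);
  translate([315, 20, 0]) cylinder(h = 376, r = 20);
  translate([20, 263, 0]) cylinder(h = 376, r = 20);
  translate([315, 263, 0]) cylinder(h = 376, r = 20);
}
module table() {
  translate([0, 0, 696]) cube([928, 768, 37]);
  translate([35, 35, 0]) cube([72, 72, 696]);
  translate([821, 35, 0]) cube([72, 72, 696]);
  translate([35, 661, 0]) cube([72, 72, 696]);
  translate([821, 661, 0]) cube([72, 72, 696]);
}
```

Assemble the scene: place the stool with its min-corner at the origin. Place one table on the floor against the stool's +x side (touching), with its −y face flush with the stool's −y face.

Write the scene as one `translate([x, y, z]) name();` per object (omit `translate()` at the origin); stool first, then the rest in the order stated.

stool();
translate([335, 0, 0]) table();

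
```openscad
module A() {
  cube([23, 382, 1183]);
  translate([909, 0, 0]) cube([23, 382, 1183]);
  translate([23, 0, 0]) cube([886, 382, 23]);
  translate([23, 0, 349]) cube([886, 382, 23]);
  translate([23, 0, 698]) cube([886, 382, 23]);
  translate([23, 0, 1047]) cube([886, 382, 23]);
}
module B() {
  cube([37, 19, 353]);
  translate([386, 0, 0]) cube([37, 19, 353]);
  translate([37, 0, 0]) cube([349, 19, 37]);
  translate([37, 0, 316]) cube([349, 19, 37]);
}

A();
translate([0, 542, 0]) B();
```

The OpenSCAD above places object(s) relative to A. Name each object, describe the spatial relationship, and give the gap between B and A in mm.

A is a bookshelf. B is a picture frame. The picture frame is on the floor beside the bookshelf on its +y side. The gap between the picture frame and the bookshelf is 160 mm.

The picture frame's nearest face is 160 mm from the bookshelf's +y face.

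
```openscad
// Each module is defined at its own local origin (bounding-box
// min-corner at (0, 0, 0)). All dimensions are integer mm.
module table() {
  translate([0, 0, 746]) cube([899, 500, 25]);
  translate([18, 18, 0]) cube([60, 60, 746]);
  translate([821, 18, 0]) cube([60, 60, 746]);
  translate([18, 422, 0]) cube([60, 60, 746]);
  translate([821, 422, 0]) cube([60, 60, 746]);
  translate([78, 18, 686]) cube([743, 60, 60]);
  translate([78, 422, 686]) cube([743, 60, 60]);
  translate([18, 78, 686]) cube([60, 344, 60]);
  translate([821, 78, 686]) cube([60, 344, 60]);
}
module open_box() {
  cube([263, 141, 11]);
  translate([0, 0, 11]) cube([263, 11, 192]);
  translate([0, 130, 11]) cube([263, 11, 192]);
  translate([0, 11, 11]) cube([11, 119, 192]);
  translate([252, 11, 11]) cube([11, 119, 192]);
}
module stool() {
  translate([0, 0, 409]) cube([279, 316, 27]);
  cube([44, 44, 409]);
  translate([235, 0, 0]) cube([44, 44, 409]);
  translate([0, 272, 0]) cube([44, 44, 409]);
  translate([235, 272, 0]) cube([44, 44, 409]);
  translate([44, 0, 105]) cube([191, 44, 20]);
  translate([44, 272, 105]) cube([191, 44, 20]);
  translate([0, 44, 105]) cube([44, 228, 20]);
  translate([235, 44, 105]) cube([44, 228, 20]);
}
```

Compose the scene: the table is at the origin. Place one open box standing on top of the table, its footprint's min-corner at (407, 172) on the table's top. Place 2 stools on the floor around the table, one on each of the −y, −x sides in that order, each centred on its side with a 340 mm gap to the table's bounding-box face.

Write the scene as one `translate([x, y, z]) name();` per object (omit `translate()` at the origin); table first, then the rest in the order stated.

table();
translate([407, 172, 771]) open_box();
translate([310, -656, 0]) stool();
translate([-619, 92, 0]) stool();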